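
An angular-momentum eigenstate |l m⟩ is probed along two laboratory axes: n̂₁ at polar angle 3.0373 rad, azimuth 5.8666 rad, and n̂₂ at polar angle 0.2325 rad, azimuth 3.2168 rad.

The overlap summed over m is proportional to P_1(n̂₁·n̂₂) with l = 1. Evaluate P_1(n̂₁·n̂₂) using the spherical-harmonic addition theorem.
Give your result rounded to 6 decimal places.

Summing Y*_{l m}(θ₁,φ₁)·Y_{l m}(θ₂,φ₂) over m ∈ [−1, 1]; prefactor 4π/(2·1+1) = 4.188790:
  [-1]  conj(Y_{1,-1})(Ω₁) = (0.032891, -0.014554) ; Y_{1,-1}(Ω₂) = (-0.079381, 0.005981) ; Δ = (-0.002524, 0.001352)
  [+0]  conj(Y_{1,0})(Ω₁) = (-0.485948, -0.000000) ; Y_{1,0}(Ω₂) = (0.475456, 0.000000) ; Δ = (-0.231047, -0.000000)
  [+1]  conj(Y_{1,1})(Ω₁) = (-0.032891, -0.014554) ; Y_{1,1}(Ω₂) = (0.079381, 0.005981) ; Δ = (-0.002524, -0.001352)
Σ over m = (-0.236094, 0.000000); ×(4π/3) → (-0.988950, 0.000000). Real part: -0.988950

-0.988950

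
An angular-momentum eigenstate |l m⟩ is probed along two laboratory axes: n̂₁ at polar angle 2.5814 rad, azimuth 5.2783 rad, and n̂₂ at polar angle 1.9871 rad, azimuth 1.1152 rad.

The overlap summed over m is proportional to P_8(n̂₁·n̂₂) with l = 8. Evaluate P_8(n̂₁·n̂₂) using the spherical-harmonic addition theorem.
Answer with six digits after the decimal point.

0.199040

Addition theorem: P_8(cos γ) = (4π/17) Σ_m Y*_{lm}(Ω₁) Y_{lm}(Ω₂), m = −8…8:
  m=-8: Y*=-0.000603-0.003219i  Y=-0.221061-0.121680i  product -0.000258+0.000785i
  m=-7: Y*=-0.015268+0.014252i  Y=-0.021227+0.445774i  product -0.006029-0.007108i
  m=-6: Y*=+0.080071+0.020776i  Y=+0.293803-0.127003i  product +0.026164-0.004065i
  m=-5: Y*=-0.069553-0.215616i  Y=+0.087519+0.074798i  product +0.010040-0.024073i
  m=-4: Y*=-0.272459+0.328210i  Y=+0.089184-0.346971i  product +0.089581+0.123806i
  m=-3: Y*=+0.487523+0.062219i  Y=-0.055246+0.011430i  product -0.027645+0.002135i
  m=-2: Y*=-0.073103-0.155695i  Y=-0.198031-0.255369i  product -0.025283+0.049501i
  m=-1: Y*=+0.185585-0.292161i  Y=-0.054160+0.110535i  product +0.022243+0.036337i
  m=+0: Y*=-0.299666-0.000000i  Y=-0.305808+0.000000i  product +0.091640+0.000000i
  m=+1: Y*=-0.185585-0.292161i  Y=+0.054160+0.110535i  product +0.022243-0.036337i
  m=+2: Y*=-0.073103+0.155695i  Y=-0.198031+0.255369i  product -0.025283-0.049501i
  m=+3: Y*=-0.487523+0.062219i  Y=+0.055246+0.011430i  product -0.027645-0.002135i
  m=+4: Y*=-0.272459-0.328210i  Y=+0.089184+0.346971i  product +0.089581-0.123806i
  m=+5: Y*=+0.069553-0.215616i  Y=-0.087519+0.074798i  product +0.010040+0.024073i
  m=+6: Y*=+0.080071-0.020776i  Y=+0.293803+0.127003i  product +0.026164+0.004065i
  m=+7: Y*=+0.015268+0.014252i  Y=+0.021227+0.445774i  product -0.006029+0.007108i
  m=+8: Y*=-0.000603+0.003219i  Y=-0.221061+0.121680i  product -0.000258-0.000785i
Σ over m = +0.269265+0.000000i; ×(4π/17) → +0.199040+0.000000i. Real part: 0.199040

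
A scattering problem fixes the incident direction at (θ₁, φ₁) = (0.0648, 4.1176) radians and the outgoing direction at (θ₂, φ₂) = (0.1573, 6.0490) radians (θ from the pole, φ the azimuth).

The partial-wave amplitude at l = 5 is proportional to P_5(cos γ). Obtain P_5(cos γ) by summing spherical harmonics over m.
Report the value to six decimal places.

0.746629

Summing Y*_{l m}(θ₁,φ₁)·Y_{l m}(θ₂,φ₂) over m ∈ [−5, 5]; prefactor 4π/(2·5+1) = 1.142397:
  [-5]  conj(Y_{5,-5})(Ω₁) = (-0.000000, 0.000001) ; Y_{5,-5}(Ω₂) = (0.000017, 0.000040) ; Δ = (-0.000000, 0.000000)
  [-4]  conj(Y_{5,-4})(Ω₁) = (-0.000019, -0.000018) ; Y_{5,-4}(Ω₂) = (0.000517, 0.000703) ; Δ = (0.000000, -0.000000)
  [-3]  conj(Y_{5,-3})(Ω₁) = (0.000731, -0.000159) ; Y_{5,-3}(Ω₂) = (0.007896, 0.006685) ; Δ = (0.000007, 0.000004)
  [-2]  conj(Y_{5,-2})(Ω₁) = (-0.005244, 0.013082) ; Y_{5,-2}(Ω₂) = (0.070606, 0.035721) ; Δ = (-0.000838, 0.000736)
  [-1]  conj(Y_{5,-1})(Ω₁) = (-0.091609, -0.135414) ; Y_{5,-1}(Ω₂) = (0.357510, 0.085288) ; Δ = (-0.021202, -0.056225)
  [+0]  conj(Y_{5,0})(Ω₁) = (0.906364, -0.000000) ; Y_{5,0}(Ω₂) = (0.769701, 0.000000) ; Δ = (0.697629, 0.000000)
  [+1]  conj(Y_{5,1})(Ω₁) = (0.091609, -0.135414) ; Y_{5,1}(Ω₂) = (-0.357510, 0.085288) ; Δ = (-0.021202, 0.056225)
  [+2]  conj(Y_{5,2})(Ω₁) = (-0.005244, -0.013082) ; Y_{5,2}(Ω₂) = (0.070606, -0.035721) ; Δ = (-0.000838, -0.000736)
  [+3]  conj(Y_{5,3})(Ω₁) = (-0.000731, -0.000159) ; Y_{5,3}(Ω₂) = (-0.007896, 0.006685) ; Δ = (0.000007, -0.000004)
  [+4]  conj(Y_{5,4})(Ω₁) = (-0.000019, 0.000018) ; Y_{5,4}(Ω₂) = (0.000517, -0.000703) ; Δ = (0.000000, 0.000000)
  [+5]  conj(Y_{5,5})(Ω₁) = (0.000000, 0.000001) ; Y_{5,5}(Ω₂) = (-0.000017, 0.000040) ; Δ = (-0.000000, -0.000000)
Σ over m = (0.653564, 0.000000); ×(4π/11) → (0.746629, 0.000000). Real part: 0.746629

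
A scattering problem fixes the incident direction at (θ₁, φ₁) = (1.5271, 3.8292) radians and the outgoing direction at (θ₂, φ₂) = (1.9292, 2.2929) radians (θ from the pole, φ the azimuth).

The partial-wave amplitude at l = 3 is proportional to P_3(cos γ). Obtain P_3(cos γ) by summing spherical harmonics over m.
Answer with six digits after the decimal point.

-0.025404

Expand P_3 via completeness: Σ_{m} conj(Y_{3,m}) at Ω₁ times Y_{3,m} at Ω₂ —
  m=-3: +0.196538-0.366680i × +0.283655-0.192197i = -0.014726-0.141785i  (running Σ = -0.014726-0.141785i)
  m=-2: +0.008659+0.043708i × +0.039691-0.311865i = +0.013975-0.000966i  (running Σ = -0.000751-0.142750i)
  m=-1: +0.247124+0.202968i × +0.076968+0.087384i = +0.001284+0.037217i  (running Σ = +0.000533-0.105533i)
  m=0: -0.048748-0.000000i × +0.312173+0.000000i = -0.015218-0.000000i  (running Σ = -0.014685-0.105533i)
  m=1: -0.247124+0.202968i × -0.076968+0.087384i = +0.001284-0.037217i  (running Σ = -0.013400-0.142750i)
  m=2: +0.008659-0.043708i × +0.039691+0.311865i = +0.013975+0.000966i  (running Σ = +0.000575-0.141785i)
  m=3: -0.196538-0.366680i × -0.283655-0.192197i = -0.014726+0.141785i  (running Σ = -0.014151+0.000000i)
Total Σ_m = -0.014151+0.000000i. Multiply by 1.795196: -0.025404+0.000000i. P_3(cos γ) = -0.025404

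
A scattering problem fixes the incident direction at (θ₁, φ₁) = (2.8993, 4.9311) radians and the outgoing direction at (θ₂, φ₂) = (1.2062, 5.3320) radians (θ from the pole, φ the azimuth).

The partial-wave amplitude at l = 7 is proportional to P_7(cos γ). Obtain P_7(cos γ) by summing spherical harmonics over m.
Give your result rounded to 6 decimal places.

0.254275

Expand P_7 via completeness: Σ_{m} conj(Y_{7,m}) at Ω₁ times Y_{7,m} at Ω₂ —
  m=-7: Y*=(-0.000023, 0.000001)  Y=(0.289071, 0.113823)  product (-0.000007, -0.000002)
  m=-6: Y*=(0.000089, 0.000335)  Y=(0.372052, -0.241674)  product (0.000114, 0.000103)
  m=-5: Y*=(0.002916, -0.001508)  Y=(0.007421, -0.170354)  product (-0.000235, -0.000508)
  m=-4: Y*=(-0.014003, -0.016762)  Y=(0.211647, 0.165331)  product (-0.000192, -0.005863)
  m=-3: Y*=(-0.063211, 0.082100)  Y=(0.266412, -0.078931)  product (-0.010360, 0.026862)
  m=-2: Y*=(0.303685, 0.142014)  Y=(-0.052722, 0.153134)  product (-0.037758, 0.039017)
  m=-1: Y*=(0.138573, -0.623454)  Y=(0.174805, 0.245058)  product (0.177006, -0.075025)
  m=+0: Y*=(-0.361434, -0.000000)  Y=(-0.128332, 0.000000)  product (0.046384, 0.000000)
  m=+1: Y*=(-0.138573, -0.623454)  Y=(-0.174805, 0.245058)  product (0.177006, 0.075025)
  m=+2: Y*=(0.303685, -0.142014)  Y=(-0.052722, -0.153134)  product (-0.037758, -0.039017)
  m=+3: Y*=(0.063211, 0.082100)  Y=(-0.266412, -0.078931)  product (-0.010360, -0.026862)
  m=+4: Y*=(-0.014003, 0.016762)  Y=(0.211647, -0.165331)  product (-0.000192, 0.005863)
  m=+5: Y*=(-0.002916, -0.001508)  Y=(-0.007421, -0.170354)  product (-0.000235, 0.000508)
  m=+6: Y*=(0.000089, -0.000335)  Y=(0.372052, 0.241674)  product (0.000114, -0.000103)
  m=+7: Y*=(0.000023, 0.000001)  Y=(-0.289071, 0.113823)  product (-0.000007, 0.000002)
Total Σ_m = (0.303519, -0.000000). Multiply by 0.837758: (0.254275, -0.000000). P_7(cos γ) = 0.254275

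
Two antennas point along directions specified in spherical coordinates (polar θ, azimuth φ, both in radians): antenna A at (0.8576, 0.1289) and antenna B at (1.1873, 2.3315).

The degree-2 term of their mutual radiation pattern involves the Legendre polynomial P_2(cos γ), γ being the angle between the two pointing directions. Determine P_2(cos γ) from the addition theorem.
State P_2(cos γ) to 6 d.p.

Expand P_2 via completeness: Σ_{m} conj(Y_{2,m}) at Ω₁ times Y_{2,m} at Ω₂ —
  [-2]  conj(Y_{2,-2})(Ω₁) = 0.21363 + 0.05633j ; Y_{2,-2}(Ω₂) = -0.01640 + 0.33179j ; Δ = -0.02219 + 0.06996j
  [-1]  conj(Y_{2,-1})(Ω₁) = 0.37908 + 0.04914j ; Y_{2,-1}(Ω₂) = -0.18481 - 0.19417j ; Δ = -0.06052 - 0.08269j
  [+0]  conj(Y_{2,0})(Ω₁) = 0.08962 + 0.00000j ; Y_{2,0}(Ω₂) = -0.18293 + 0.00000j ; Δ = -0.01639 + 0.00000j
  [+1]  conj(Y_{2,1})(Ω₁) = -0.37908 + 0.04914j ; Y_{2,1}(Ω₂) = 0.18481 - 0.19417j ; Δ = -0.06052 + 0.08269j
  [+2]  conj(Y_{2,2})(Ω₁) = 0.21363 - 0.05633j ; Y_{2,2}(Ω₂) = -0.01640 - 0.33179j ; Δ = -0.02219 - 0.06996j
Accumulated sum -0.18181 + 0.00000j; after 4π/(2l+1) scaling, -0.45695 + 0.00000j ⇒ P_2 = -0.456949

-0.456949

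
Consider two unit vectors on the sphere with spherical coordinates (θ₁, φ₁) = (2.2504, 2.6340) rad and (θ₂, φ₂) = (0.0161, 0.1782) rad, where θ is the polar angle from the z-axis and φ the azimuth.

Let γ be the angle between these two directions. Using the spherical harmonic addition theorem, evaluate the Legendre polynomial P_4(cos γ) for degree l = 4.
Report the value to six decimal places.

Summing Y*_{l m}(θ₁,φ₁)·Y_{l m}(θ₂,φ₂) over m ∈ [−4, 4]; prefactor 4π/(2·4+1) = 1.396263:
  term(m=-4) = -0.00000 - 0.00000j   from Y*(Ω₁)=-0.07185 - 0.14517j, Y(Ω₂)=0.00000 - 0.00000j
  term(m=-3) = -0.00000 - 0.00000j   from Y*(Ω₁)=0.01777 - 0.36976j, Y(Ω₂)=0.00000 - 0.00000j
  term(m=-2) = 0.00004 - 0.00018j   from Y*(Ω₁)=0.18841 - 0.30348j, Y(Ω₂)=0.00049 - 0.00018j
  term(m=-1) = -0.00128 + 0.00105j   from Y*(Ω₁)=-0.04751 + 0.02642j, Y(Ω₂)=0.02997 - 0.00540j
  term(m=+0) = -0.30302 + 0.00000j   from Y*(Ω₁)=-0.35852 + 0.00000j, Y(Ω₂)=0.84519 + 0.00000j
  term(m=+1) = -0.00128 - 0.00105j   from Y*(Ω₁)=0.04751 + 0.02642j, Y(Ω₂)=-0.02997 - 0.00540j
  term(m=+2) = 0.00004 + 0.00018j   from Y*(Ω₁)=0.18841 + 0.30348j, Y(Ω₂)=0.00049 + 0.00018j
  term(m=+3) = -0.00000 + 0.00000j   from Y*(Ω₁)=-0.01777 - 0.36976j, Y(Ω₂)=-0.00000 - 0.00000j
  term(m=+4) = -0.00000 + 0.00000j   from Y*(Ω₁)=-0.07185 + 0.14517j, Y(Ω₂)=0.00000 + 0.00000j
Accumulated sum -0.30551 - 0.00000j; after 4π/(2l+1) scaling, -0.42657 - 0.00000j ⇒ P_4 = -0.426567

-0.426567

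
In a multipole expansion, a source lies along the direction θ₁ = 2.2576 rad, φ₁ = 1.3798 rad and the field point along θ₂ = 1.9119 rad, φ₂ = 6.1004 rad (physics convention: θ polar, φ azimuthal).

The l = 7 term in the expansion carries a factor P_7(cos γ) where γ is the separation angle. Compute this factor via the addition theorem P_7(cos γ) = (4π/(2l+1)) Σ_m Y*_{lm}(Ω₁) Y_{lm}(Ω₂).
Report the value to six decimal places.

Addition theorem: P_7(cos γ) = (4π/15) Σ_m Y*_{lm}(Ω₁) Y_{lm}(Ω₂), m = −7…7:
  m=-7: Y*=-0.08042 - 0.01915j  Y=0.09480 + 0.31616j  product -0.00157 - 0.02724j
  m=-6: Y*=0.10454 - 0.23109j  Y=-0.20014 - 0.39005j  product -0.11106 + 0.00548j
  m=-5: Y*=0.35002 + 0.24768j  Y=0.07574 + 0.09823j  product 0.00218 + 0.05314j
  m=-4: Y*=-0.26749 + 0.25627j  Y=0.22272 + 0.19977j  product -0.11077 + 0.00364j
  m=-3: Y*=0.01166 + 0.01808j  Y=-0.20505 - 0.12526j  product -0.00013 - 0.00517j
  m=-2: Y*=-0.33635 + 0.13512j  Y=-0.19452 - 0.07446j  product 0.07549 - 0.00124j
  m=-1: Y*=-0.02678 - 0.13852j  Y=0.26694 + 0.04934j  product -0.00031 - 0.03830j
  m=+0: Y*=-0.32502 + 0.00000j  Y=0.17878 + 0.00000j  product -0.05811 + 0.00000j
  m=+1: Y*=0.02678 - 0.13852j  Y=-0.26694 + 0.04934j  product -0.00031 + 0.03830j
  m=+2: Y*=-0.33635 - 0.13512j  Y=-0.19452 + 0.07446j  product 0.07549 + 0.00124j
  m=+3: Y*=-0.01166 + 0.01808j  Y=0.20505 - 0.12526j  product -0.00013 + 0.00517j
  m=+4: Y*=-0.26749 - 0.25627j  Y=0.22272 - 0.19977j  product -0.11077 - 0.00364j
  m=+5: Y*=-0.35002 + 0.24768j  Y=-0.07574 + 0.09823j  product 0.00218 - 0.05314j
  m=+6: Y*=0.10454 + 0.23109j  Y=-0.20014 + 0.39005j  product -0.11106 - 0.00548j
  m=+7: Y*=0.08042 - 0.01915j  Y=-0.09480 + 0.31616j  product -0.00157 + 0.02724j
Σ over m = -0.35045 + 0.00000j; ×(4π/15) → -0.29359 + 0.00000j. Real part: -0.293591

-0.293591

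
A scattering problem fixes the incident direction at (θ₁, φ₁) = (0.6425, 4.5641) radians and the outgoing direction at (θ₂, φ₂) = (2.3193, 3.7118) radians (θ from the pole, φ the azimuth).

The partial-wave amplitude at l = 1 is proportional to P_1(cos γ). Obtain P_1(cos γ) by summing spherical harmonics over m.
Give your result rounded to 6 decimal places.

Expand P_1 via completeness: Σ_{m} conj(Y_{1,m}) at Ω₁ times Y_{1,m} at Ω₂ —
  m=-1: Y*=(-0.030586, -0.204748)  Y=(-0.213096, 0.136650)  product (0.034497, 0.039451)
  m=+0: Y*=(0.391175, -0.000000)  Y=(-0.332515, 0.000000)  product (-0.130072, 0.000000)
  m=+1: Y*=(0.030586, -0.204748)  Y=(0.213096, 0.136650)  product (0.034497, -0.039451)
Σ over m = (-0.061078, 0.000000); ×(4π/3) → (-0.255845, 0.000000). Real part: -0.255845

-0.255845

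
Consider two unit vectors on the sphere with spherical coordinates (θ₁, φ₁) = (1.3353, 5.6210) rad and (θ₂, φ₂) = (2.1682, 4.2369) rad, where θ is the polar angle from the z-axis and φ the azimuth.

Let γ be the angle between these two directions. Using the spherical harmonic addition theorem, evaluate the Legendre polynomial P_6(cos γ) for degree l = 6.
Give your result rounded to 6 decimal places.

-0.310380

Term-by-term m-sum for l=6 (normalisation 4π/13 = 0.966644):
  m=-6: (-0.275163, 0.301792) × (0.147935, -0.043930) = (-0.027449, 0.056733)  (running Σ = (-0.027449, 0.056733))
  m=-5: (-0.334612, 0.057209) × (0.251646, 0.262575) = (-0.099225, -0.073464)  (running Σ = (-0.126674, -0.016731))
  m=-4: (0.112734, 0.060545) × (-0.134462, 0.391082) = (-0.038836, 0.035947)  (running Σ = (-0.165511, 0.019217))
  m=-3: (0.135523, 0.306964) × (-0.098461, 0.014310) = (-0.017736, -0.028284)  (running Σ = (-0.183247, -0.009068))
  m=-2: (0.008855, -0.035203) × (0.179976, 0.252197) = (0.010472, -0.004103)  (running Σ = (-0.172775, -0.013171))
  m=-1: (0.255396, -0.199110) × (-0.104236, 0.202444) = (0.013687, 0.072458)  (running Σ = (-0.159088, 0.059287))
  m=0: (-0.011445, -0.000000) × (0.254556, 0.000000) = (-0.002913, -0.000000)  (running Σ = (-0.162002, 0.059287))
  m=1: (-0.255396, -0.199110) × (0.104236, 0.202444) = (0.013687, -0.072458)  (running Σ = (-0.148315, -0.013171))
  m=2: (0.008855, 0.035203) × (0.179976, -0.252197) = (0.010472, 0.004103)  (running Σ = (-0.137843, -0.009068))
  m=3: (-0.135523, 0.306964) × (0.098461, 0.014310) = (-0.017736, 0.028284)  (running Σ = (-0.155579, 0.019217))
  m=4: (0.112734, -0.060545) × (-0.134462, -0.391082) = (-0.038836, -0.035947)  (running Σ = (-0.194416, -0.016731))
  m=5: (0.334612, 0.057209) × (-0.251646, 0.262575) = (-0.099225, 0.073464)  (running Σ = (-0.293641, 0.056733))
  m=6: (-0.275163, -0.301792) × (0.147935, 0.043930) = (-0.027449, -0.056733)  (running Σ = (-0.321090, 0.000000))
Accumulated sum (-0.321090, 0.000000); after 4π/(2l+1) scaling, (-0.310380, 0.000000) ⇒ P_6 = -0.310380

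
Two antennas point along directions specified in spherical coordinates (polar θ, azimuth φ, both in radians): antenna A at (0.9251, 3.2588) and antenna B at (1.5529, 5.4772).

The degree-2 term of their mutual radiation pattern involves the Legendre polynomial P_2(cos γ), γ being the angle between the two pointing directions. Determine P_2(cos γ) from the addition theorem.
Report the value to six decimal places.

-0.167267

Summing Y*_{l m}(θ₁,φ₁)·Y_{l m}(θ₂,φ₂) over m ∈ [−2, 2]; prefactor 4π/(2·2+1) = 2.513274:
  term(m=-2) = -0.02589 + 0.09156j   from Y*(Ω₁)=0.23966 + 0.05723j, Y(Ω₂)=-0.01589 + 0.38582j
  term(m=-1) = -0.00310 - 0.00409j   from Y*(Ω₁)=-0.36875 - 0.04342j, Y(Ω₂)=0.00957 + 0.00997j
  term(m=+0) = -0.00858 + 0.00000j   from Y*(Ω₁)=0.02723 + 0.00000j, Y(Ω₂)=-0.31509 + 0.00000j
  term(m=+1) = -0.00310 + 0.00409j   from Y*(Ω₁)=0.36875 - 0.04342j, Y(Ω₂)=-0.00957 + 0.00997j
  term(m=+2) = -0.02589 - 0.09156j   from Y*(Ω₁)=0.23966 - 0.05723j, Y(Ω₂)=-0.01589 - 0.38582j
Accumulated sum -0.06655 + 0.00000j; after 4π/(2l+1) scaling, -0.16727 + 0.00000j ⇒ P_2 = -0.167267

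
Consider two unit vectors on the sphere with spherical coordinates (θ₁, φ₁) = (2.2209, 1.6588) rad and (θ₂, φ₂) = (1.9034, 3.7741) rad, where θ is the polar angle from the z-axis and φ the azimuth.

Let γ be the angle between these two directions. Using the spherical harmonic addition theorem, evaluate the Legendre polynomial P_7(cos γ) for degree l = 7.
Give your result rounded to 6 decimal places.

Term-by-term m-sum for l=7 (normalisation 4π/15 = 0.837758):
  m=-7: Y*=0.05851 - 0.08265j  Y=0.09470 - 0.32344j  product -0.02119 - 0.02675j
  m=-6: Y*=0.24887 + 0.14516j  Y=0.34586 - 0.26481j  product 0.12452 - 0.01570j
  m=-5: Y*=-0.18795 + 0.39922j  Y=0.10679 - 0.00224j  product -0.01918 + 0.04305j
  m=-4: Y*=-0.29507 - 0.10838j  Y=-0.25274 - 0.17724j  product 0.05537 + 0.07969j
  m=-3: Y*=-0.02893 + 0.10702j  Y=-0.07228 - 0.21331j  product 0.02492 - 0.00156j
  m=-2: Y*=-0.36075 - 0.06416j  Y=-0.06730 + 0.21319j  product 0.03796 - 0.07259j
  m=-1: Y*=0.00395 - 0.04480j  Y=-0.20870 + 0.15297j  product 0.00603 + 0.00995j
  m=+0: Y*=-0.35067 + 0.00000j  Y=0.19565 + 0.00000j  product -0.06861 + 0.00000j
  m=+1: Y*=-0.00395 - 0.04480j  Y=0.20870 + 0.15297j  product 0.00603 - 0.00995j
  m=+2: Y*=-0.36075 + 0.06416j  Y=-0.06730 - 0.21319j  product 0.03796 + 0.07259j
  m=+3: Y*=0.02893 + 0.10702j  Y=0.07228 - 0.21331j  product 0.02492 + 0.00156j
  m=+4: Y*=-0.29507 + 0.10838j  Y=-0.25274 + 0.17724j  product 0.05537 - 0.07969j
  m=+5: Y*=0.18795 + 0.39922j  Y=-0.10679 - 0.00224j  product -0.01918 - 0.04305j
  m=+6: Y*=0.24887 - 0.14516j  Y=0.34586 + 0.26481j  product 0.12452 + 0.01570j
  m=+7: Y*=-0.05851 - 0.08265j  Y=-0.09470 - 0.32344j  product -0.02119 + 0.02675j
Σ over m = 0.34823 - 0.00000j; ×(4π/15) → 0.29173 - 0.00000j. Real part: 0.291730

0.291730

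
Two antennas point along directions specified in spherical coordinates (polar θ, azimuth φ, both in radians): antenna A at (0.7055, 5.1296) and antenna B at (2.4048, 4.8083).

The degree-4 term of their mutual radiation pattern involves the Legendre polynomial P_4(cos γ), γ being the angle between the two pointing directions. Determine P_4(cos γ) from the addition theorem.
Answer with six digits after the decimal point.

Expand P_4 via completeness: Σ_{m} conj(Y_{4,m}) at Ω₁ times Y_{4,m} at Ω₂ —
  term(m=-4) = +0.001988+0.006770i   from Y*(Ω₁)=-0.007658+0.077851i, Y(Ω₂)=+0.083643-0.033762i
  term(m=-3) = -0.041663-0.060007i   from Y*(Ω₁)=-0.246656+0.081510i, Y(Ω₂)=+0.079802+0.269652i
  term(m=-2) = +0.147614+0.110503i   from Y*(Ω₁)=-0.288755-0.318551i, Y(Ω₂)=-0.421007+0.081764i
  term(m=-1) = -0.046297-0.015409i   from Y*(Ω₁)=+0.100015-0.225649i, Y(Ω₂)=-0.018931-0.196780i
  term(m=+0) = +0.086106+0.000000i   from Y*(Ω₁)=-0.278287-0.000000i, Y(Ω₂)=-0.309415+0.000000i
  term(m=+1) = -0.046297+0.015409i   from Y*(Ω₁)=-0.100015-0.225649i, Y(Ω₂)=+0.018931-0.196780i
  term(m=+2) = +0.147614-0.110503i   from Y*(Ω₁)=-0.288755+0.318551i, Y(Ω₂)=-0.421007-0.081764i
  term(m=+3) = -0.041663+0.060007i   from Y*(Ω₁)=+0.246656+0.081510i, Y(Ω₂)=-0.079802+0.269652i
  term(m=+4) = +0.001988-0.006770i   from Y*(Ω₁)=-0.007658-0.077851i, Y(Ω₂)=+0.083643+0.033762i
Σ over m = +0.209390+0.000000i; ×(4π/9) → +0.292364+0.000000i. Real part: 0.292364

0.292364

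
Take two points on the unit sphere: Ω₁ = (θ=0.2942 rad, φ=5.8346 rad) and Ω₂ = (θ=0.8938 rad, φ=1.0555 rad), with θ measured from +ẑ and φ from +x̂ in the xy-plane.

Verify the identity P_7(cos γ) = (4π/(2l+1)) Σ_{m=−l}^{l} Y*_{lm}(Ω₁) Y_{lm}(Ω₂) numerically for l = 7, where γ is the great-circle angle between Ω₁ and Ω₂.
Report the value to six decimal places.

Term-by-term m-sum for l=7 (normalisation 4π/15 = 0.837758):
  m=-7: -0.00009 - 0.00000j × 0.03923 - 0.07811j = -0.00000 + 0.00001j  (running Σ = -0.00000 + 0.00001j)
  m=-6: -0.00096 - 0.00046j × 0.26253 - 0.01309j = -0.00026 - 0.00011j  (running Σ = -0.00026 - 0.00010j)
  m=-5: -0.00511 - 0.00642j × 0.23189 + 0.36571j = 0.00116 - 0.00336j  (running Σ = 0.00090 - 0.00346j)
  m=-4: -0.00980 - 0.04313j × -0.16798 + 0.31463j = 0.01522 + 0.00416j  (running Σ = 0.01612 + 0.00070j)
  m=-3: 0.03763 - 0.16438j × 0.04596 - 0.00114j = 0.00154 - 0.00760j  (running Σ = 0.01766 - 0.00690j)
  m=-2: 0.26871 - 0.33666j × 0.18820 + 0.31383j = 0.15623 + 0.02097j  (running Σ = 0.17389 + 0.01407j)
  m=-1: 0.55108 - 0.26524j × -0.05709 + 0.10081j = -0.00472 + 0.07070j  (running Σ = 0.16916 + 0.08477j)
  m=0: 0.11648 + 0.00000j × 0.33446 + 0.00000j = 0.03896 + 0.00000j  (running Σ = 0.20812 + 0.08477j)
  m=1: -0.55108 - 0.26524j × 0.05709 + 0.10081j = -0.00472 - 0.07070j  (running Σ = 0.20340 + 0.01407j)
  m=2: 0.26871 + 0.33666j × 0.18820 - 0.31383j = 0.15623 - 0.02097j  (running Σ = 0.35962 - 0.00690j)
  m=3: -0.03763 - 0.16438j × -0.04596 - 0.00114j = 0.00154 + 0.00760j  (running Σ = 0.36116 + 0.00070j)
  m=4: -0.00980 + 0.04313j × -0.16798 - 0.31463j = 0.01522 - 0.00416j  (running Σ = 0.37638 - 0.00346j)
  m=5: 0.00511 - 0.00642j × -0.23189 + 0.36571j = 0.00116 + 0.00336j  (running Σ = 0.37754 - 0.00010j)
  m=6: -0.00096 + 0.00046j × 0.26253 + 0.01309j = -0.00026 + 0.00011j  (running Σ = 0.37728 + 0.00001j)
  m=7: 0.00009 - 0.00000j × -0.03923 - 0.07811j = -0.00000 - 0.00001j  (running Σ = 0.37728 - 0.00000j)
Accumulated sum 0.37728 - 0.00000j; after 4π/(2l+1) scaling, 0.31607 - 0.00000j ⇒ P_7 = 0.316070

0.316070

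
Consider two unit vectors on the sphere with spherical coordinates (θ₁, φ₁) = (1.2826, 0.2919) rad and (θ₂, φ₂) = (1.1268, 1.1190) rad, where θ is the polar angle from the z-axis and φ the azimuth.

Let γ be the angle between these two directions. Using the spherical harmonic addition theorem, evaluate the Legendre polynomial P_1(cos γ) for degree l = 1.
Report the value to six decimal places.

0.708246

Addition theorem: P_1(cos γ) = (4π/3) Σ_m Y*_{lm}(Ω₁) Y_{lm}(Ω₂), m = −1…1:
  m=-1: +0.317233+0.095323i × +0.136212-0.280691i = +0.069967-0.076061i  (running Σ = +0.069967-0.076061i)
  m=0: +0.138872-0.000000i × +0.209880+0.000000i = +0.029147+0.000000i  (running Σ = +0.099114-0.076061i)
  m=1: -0.317233+0.095323i × -0.136212-0.280691i = +0.069967+0.076061i  (running Σ = +0.169081+0.000000i)
Accumulated sum +0.169081+0.000000i; after 4π/(2l+1) scaling, +0.708246+0.000000i ⇒ P_1 = 0.708246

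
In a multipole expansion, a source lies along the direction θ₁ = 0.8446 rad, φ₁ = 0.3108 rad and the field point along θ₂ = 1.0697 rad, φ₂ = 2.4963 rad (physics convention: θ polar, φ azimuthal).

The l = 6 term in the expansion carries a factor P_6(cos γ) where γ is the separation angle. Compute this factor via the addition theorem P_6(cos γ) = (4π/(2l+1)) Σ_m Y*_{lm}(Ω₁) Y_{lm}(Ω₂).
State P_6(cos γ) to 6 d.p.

Addition theorem: P_6(cos γ) = (4π/13) Σ_m Y*_{lm}(Ω₁) Y_{lm}(Ω₂), m = −6…6:
  term(m=-6) = +0.015856-0.009648i   from Y*(Ω₁)=-0.024462+0.080790i, Y(Ω₂)=-0.163826-0.146659i
  term(m=-5) = -0.007370+0.108091i   from Y*(Ω₁)=+0.004362+0.259653i, Y(Ω₂)=+0.415697+0.035365i
  term(m=-4) = -0.108191-0.087988i   from Y*(Ω₁)=+0.138154+0.406524i, Y(Ω₂)=-0.275110+0.172642i
  term(m=-3) = -0.031386+0.008798i   from Y*(Ω₁)=+0.199362+0.268663i, Y(Ω₂)=-0.034785+0.091009i
  term(m=-2) = -0.011108+0.031264i   from Y*(Ω₁)=-0.077096-0.055226i, Y(Ω₂)=-0.096757-0.336214i
  term(m=-1) = -0.006149-0.008710i   from Y*(Ω₁)=-0.352893-0.113353i, Y(Ω₂)=+0.022981+0.017300i
  term(m=+0) = -0.003041-0.000000i   from Y*(Ω₁)=-0.009034-0.000000i, Y(Ω₂)=+0.336566+0.000000i
  term(m=+1) = -0.006149+0.008710i   from Y*(Ω₁)=+0.352893-0.113353i, Y(Ω₂)=-0.022981+0.017300i
  term(m=+2) = -0.011108-0.031264i   from Y*(Ω₁)=-0.077096+0.055226i, Y(Ω₂)=-0.096757+0.336214i
  term(m=+3) = -0.031386-0.008798i   from Y*(Ω₁)=-0.199362+0.268663i, Y(Ω₂)=+0.034785+0.091009i
  term(m=+4) = -0.108191+0.087988i   from Y*(Ω₁)=+0.138154-0.406524i, Y(Ω₂)=-0.275110-0.172642i
  term(m=+5) = -0.007370-0.108091i   from Y*(Ω₁)=-0.004362+0.259653i, Y(Ω₂)=-0.415697+0.035365i
  term(m=+6) = +0.015856+0.009648i   from Y*(Ω₁)=-0.024462-0.080790i, Y(Ω₂)=-0.163826+0.146659i
Total Σ_m = -0.299734-0.000000i. Multiply by 0.966644: -0.289736-0.000000i. P_6(cos γ) = -0.289736

-0.289736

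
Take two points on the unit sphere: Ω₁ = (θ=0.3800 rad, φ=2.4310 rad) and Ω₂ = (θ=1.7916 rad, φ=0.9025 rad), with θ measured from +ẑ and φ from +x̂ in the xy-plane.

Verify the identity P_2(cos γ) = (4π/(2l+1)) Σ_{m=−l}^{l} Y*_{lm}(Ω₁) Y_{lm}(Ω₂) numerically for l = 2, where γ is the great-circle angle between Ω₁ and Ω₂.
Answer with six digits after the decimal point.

Term-by-term m-sum for l=2 (normalisation 4π/5 = 2.513274):
  [-2]  conj(Y_{2,-2})(Ω₁) = +0.007921-0.052551i ; Y_{2,-2}(Ω₂) = -0.085342-0.357706i ; Δ = -0.019474+0.001651i
  [-1]  conj(Y_{2,-1})(Ω₁) = -0.201707+0.173581i ; Y_{2,-1}(Ω₂) = -0.102299+0.129576i ; Δ = -0.001858-0.043893i
  [+0]  conj(Y_{2,0})(Ω₁) = +0.500607-0.000000i ; Y_{2,0}(Ω₂) = -0.270006+0.000000i ; Δ = -0.135167+0.000000i
  [+1]  conj(Y_{2,1})(Ω₁) = +0.201707+0.173581i ; Y_{2,1}(Ω₂) = +0.102299+0.129576i ; Δ = -0.001858+0.043893i
  [+2]  conj(Y_{2,2})(Ω₁) = +0.007921+0.052551i ; Y_{2,2}(Ω₂) = -0.085342+0.357706i ; Δ = -0.019474-0.001651i
Total Σ_m = -0.177830+0.000000i. Multiply by 2.513274: -0.446935+0.000000i. P_2(cos γ) = -0.446935

-0.446935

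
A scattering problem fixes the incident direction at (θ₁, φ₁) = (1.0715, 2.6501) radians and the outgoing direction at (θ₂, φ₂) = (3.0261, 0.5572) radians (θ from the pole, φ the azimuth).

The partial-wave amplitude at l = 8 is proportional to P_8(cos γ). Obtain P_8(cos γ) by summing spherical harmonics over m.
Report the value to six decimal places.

Term-by-term m-sum for l=8 (normalisation 4π/17 = 0.739198):
  [-8]  conj(Y_{8,-8})(Ω₁) = -0.12798 + 0.12925j ; Y_{8,-8}(Ω₂) = -0.00000 + 0.00000j ; Δ = -0.00000 - 0.00000j
  [-7]  conj(Y_{8,-7})(Ω₁) = 0.37921 - 0.11683j ; Y_{8,-7}(Ω₂) = 0.00000 - 0.00000j ; Δ = 0.00000 - 0.00000j
  [-6]  conj(Y_{8,-6})(Ω₁) = -0.41255 - 0.08047j ; Y_{8,-6}(Ω₂) = -0.00001 + 0.00000j ; Δ = 0.00001 - 0.00000j
  [-5]  conj(Y_{8,-5})(Ω₁) = 0.06906 + 0.05632j ; Y_{8,-5}(Ω₂) = 0.00018 + 0.00007j ; Δ = 0.00001 + 0.00001j
  [-4]  conj(Y_{8,-4})(Ω₁) = 0.11948 + 0.28644j ; Y_{8,-4}(Ω₂) = -0.00141 - 0.00182j ; Δ = 0.00035 - 0.00062j
  [-3]  conj(Y_{8,-3})(Ω₁) = 0.02479 - 0.25658j ; Y_{8,-3}(Ω₂) = 0.00205 + 0.02023j ; Δ = 0.00524 - 0.00002j
  [-2]  conj(Y_{8,-2})(Ω₁) = 0.10652 - 0.15984j ; Y_{8,-2}(Ω₂) = 0.05609 - 0.11424j ; Δ = -0.01229 - 0.02113j
  [-1]  conj(Y_{8,-1})(Ω₁) = -0.26483 + 0.14176j ; Y_{8,-1}(Ω₂) = -0.42840 + 0.26691j ; Δ = 0.07561 - 0.13142j
  [+0]  conj(Y_{8,0})(Ω₁) = -0.15078 + 0.00000j ; Y_{8,0}(Ω₂) = 0.90003 + 0.00000j ; Δ = -0.13571 + 0.00000j
  [+1]  conj(Y_{8,1})(Ω₁) = 0.26483 + 0.14176j ; Y_{8,1}(Ω₂) = 0.42840 + 0.26691j ; Δ = 0.07561 + 0.13142j
  [+2]  conj(Y_{8,2})(Ω₁) = 0.10652 + 0.15984j ; Y_{8,2}(Ω₂) = 0.05609 + 0.11424j ; Δ = -0.01229 + 0.02113j
  [+3]  conj(Y_{8,3})(Ω₁) = -0.02479 - 0.25658j ; Y_{8,3}(Ω₂) = -0.00205 + 0.02023j ; Δ = 0.00524 + 0.00002j
  [+4]  conj(Y_{8,4})(Ω₁) = 0.11948 - 0.28644j ; Y_{8,4}(Ω₂) = -0.00141 + 0.00182j ; Δ = 0.00035 + 0.00062j
  [+5]  conj(Y_{8,5})(Ω₁) = -0.06906 + 0.05632j ; Y_{8,5}(Ω₂) = -0.00018 + 0.00007j ; Δ = 0.00001 - 0.00001j
  [+6]  conj(Y_{8,6})(Ω₁) = -0.41255 + 0.08047j ; Y_{8,6}(Ω₂) = -0.00001 - 0.00000j ; Δ = 0.00001 + 0.00000j
  [+7]  conj(Y_{8,7})(Ω₁) = -0.37921 - 0.11683j ; Y_{8,7}(Ω₂) = -0.00000 - 0.00000j ; Δ = 0.00000 + 0.00000j
  [+8]  conj(Y_{8,8})(Ω₁) = -0.12798 - 0.12925j ; Y_{8,8}(Ω₂) = -0.00000 - 0.00000j ; Δ = -0.00000 + 0.00000j
Σ over m = 0.00216 - 0.00000j; ×(4π/17) → 0.00160 - 0.00000j. Real part: 0.001599

0.001599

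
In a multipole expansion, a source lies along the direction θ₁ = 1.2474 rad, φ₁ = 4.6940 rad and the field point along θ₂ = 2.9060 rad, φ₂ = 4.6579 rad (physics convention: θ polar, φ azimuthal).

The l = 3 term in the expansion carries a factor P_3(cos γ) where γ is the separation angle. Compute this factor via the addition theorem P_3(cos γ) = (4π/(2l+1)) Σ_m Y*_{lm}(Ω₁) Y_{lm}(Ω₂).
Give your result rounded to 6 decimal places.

Expand P_3 via completeness: Σ_{m} conj(Y_{3,m}) at Ω₁ times Y_{3,m} at Ω₂ —
  [-3]  conj(Y_{3,-3})(Ω₁) = (0.019610, 0.355103) ; Y_{3,-3}(Ω₂) = (0.000864, -0.005235) ; Δ = (0.001876, 0.000204)
  [-2]  conj(Y_{3,-2})(Ω₁) = (-0.291779, 0.010736) ; Y_{3,-2}(Ω₂) = (0.053823, 0.005889) ; Δ = (-0.015768, -0.001140)
  [-1]  conj(Y_{3,-1})(Ω₁) = (0.002789, 0.151672) ; Y_{3,-1}(Ω₂) = (-0.015314, 0.280778) ; Δ = (-0.042629, -0.001540)
  [+0]  conj(Y_{3,0})(Ω₁) = (-0.295891, -0.000000) ; Y_{3,0}(Ω₂) = (-0.626882, 0.000000) ; Δ = (0.185489, 0.000000)
  [+1]  conj(Y_{3,1})(Ω₁) = (-0.002789, 0.151672) ; Y_{3,1}(Ω₂) = (0.015314, 0.280778) ; Δ = (-0.042629, 0.001540)
  [+2]  conj(Y_{3,2})(Ω₁) = (-0.291779, -0.010736) ; Y_{3,2}(Ω₂) = (0.053823, -0.005889) ; Δ = (-0.015768, 0.001140)
  [+3]  conj(Y_{3,3})(Ω₁) = (-0.019610, 0.355103) ; Y_{3,3}(Ω₂) = (-0.000864, -0.005235) ; Δ = (0.001876, -0.000204)
Total Σ_m = (0.072448, 0.000000). Multiply by 1.795196: (0.130059, 0.000000). P_3(cos γ) = 0.130059

0.130059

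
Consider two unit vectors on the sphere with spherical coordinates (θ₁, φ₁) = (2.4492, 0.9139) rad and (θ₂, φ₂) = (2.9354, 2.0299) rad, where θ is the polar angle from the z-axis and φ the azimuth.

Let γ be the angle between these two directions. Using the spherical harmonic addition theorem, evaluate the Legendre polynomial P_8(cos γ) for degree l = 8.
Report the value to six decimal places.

Summing Y*_{l m}(θ₁,φ₁)·Y_{l m}(θ₂,φ₂) over m ∈ [−8, 8]; prefactor 4π/(2·8+1) = 0.739198:
  term(m=-8) = -0.000000-0.000000i   from Y*(Ω₁)=+0.007343+0.012174i, Y(Ω₂)=-0.000001+0.000001i
  term(m=-7) = +0.000000-0.000002i   from Y*(Ω₁)=-0.068122-0.007808i, Y(Ω₂)=+0.000002+0.000030i
  term(m=-6) = +0.000068-0.000030i   from Y*(Ω₁)=+0.140026-0.144114i, Y(Ω₂)=+0.000343+0.000140i
  term(m=-5) = +0.000970+0.000822i   from Y*(Ω₁)=+0.055632+0.386681i, Y(Ω₂)=+0.002437-0.002158i
  term(m=-4) = -0.002469+0.009736i   from Y*(Ω₁)=-0.411552-0.232376i, Y(Ω₂)=-0.005579-0.020506i
  term(m=-3) = -0.022428+0.004696i   from Y*(Ω₁)=+0.207123-0.087544i, Y(Ω₂)=-0.100002-0.019594i
  term(m=-2) = +0.052208+0.067102i   from Y*(Ω₁)=+0.063645-0.242165i, Y(Ω₂)=-0.206191+0.269779i
  term(m=-1) = -0.107886+0.220632i   from Y*(Ω₁)=+0.221476+0.287205i, Y(Ω₂)=+0.300083+0.607047i
  term(m=+0) = +0.061592+0.000000i   from Y*(Ω₁)=+0.143814-0.000000i, Y(Ω₂)=+0.428278+0.000000i
  term(m=+1) = -0.107886-0.220632i   from Y*(Ω₁)=-0.221476+0.287205i, Y(Ω₂)=-0.300083+0.607047i
  term(m=+2) = +0.052208-0.067102i   from Y*(Ω₁)=+0.063645+0.242165i, Y(Ω₂)=-0.206191-0.269779i
  term(m=+3) = -0.022428-0.004696i   from Y*(Ω₁)=-0.207123-0.087544i, Y(Ω₂)=+0.100002-0.019594i
  term(m=+4) = -0.002469-0.009736i   from Y*(Ω₁)=-0.411552+0.232376i, Y(Ω₂)=-0.005579+0.020506i
  term(m=+5) = +0.000970-0.000822i   from Y*(Ω₁)=-0.055632+0.386681i, Y(Ω₂)=-0.002437-0.002158i
  term(m=+6) = +0.000068+0.000030i   from Y*(Ω₁)=+0.140026+0.144114i, Y(Ω₂)=+0.000343-0.000140i
  term(m=+7) = +0.000000+0.000002i   from Y*(Ω₁)=+0.068122-0.007808i, Y(Ω₂)=-0.000002+0.000030i
  term(m=+8) = -0.000000+0.000000i   from Y*(Ω₁)=+0.007343-0.012174i, Y(Ω₂)=-0.000001-0.000001i
Σ over m = -0.097481-0.000000i; ×(4π/17) → -0.072058-0.000000i. Real part: -0.072058

-0.072058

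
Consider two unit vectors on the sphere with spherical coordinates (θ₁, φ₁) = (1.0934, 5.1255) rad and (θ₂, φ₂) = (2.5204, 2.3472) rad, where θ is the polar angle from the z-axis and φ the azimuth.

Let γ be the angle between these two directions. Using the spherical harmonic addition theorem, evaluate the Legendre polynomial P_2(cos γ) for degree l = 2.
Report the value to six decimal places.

Term-by-term m-sum for l=2 (normalisation 4π/5 = 2.513274):
  [-2]  conj(Y_{2,-2})(Ω₁) = -0.20650 - 0.22409j ; Y_{2,-2}(Ω₂) = -0.00235 + 0.13082j ; Δ = 0.02980 - 0.02649j
  [-1]  conj(Y_{2,-1})(Ω₁) = 0.12657 - 0.28875j ; Y_{2,-1}(Ω₂) = 0.25620 + 0.26085j ; Δ = 0.10775 - 0.04096j
  [+0]  conj(Y_{2,0})(Ω₁) = -0.11564 + 0.00000j ; Y_{2,0}(Ω₂) = 0.31029 + 0.00000j ; Δ = -0.03588 + 0.00000j
  [+1]  conj(Y_{2,1})(Ω₁) = -0.12657 - 0.28875j ; Y_{2,1}(Ω₂) = -0.25620 + 0.26085j ; Δ = 0.10775 + 0.04096j
  [+2]  conj(Y_{2,2})(Ω₁) = -0.20650 + 0.22409j ; Y_{2,2}(Ω₂) = -0.00235 - 0.13082j ; Δ = 0.02980 + 0.02649j
Σ over m = 0.23922 - 0.00000j; ×(4π/5) → 0.60123 - 0.00000j. Real part: 0.601229

0.601229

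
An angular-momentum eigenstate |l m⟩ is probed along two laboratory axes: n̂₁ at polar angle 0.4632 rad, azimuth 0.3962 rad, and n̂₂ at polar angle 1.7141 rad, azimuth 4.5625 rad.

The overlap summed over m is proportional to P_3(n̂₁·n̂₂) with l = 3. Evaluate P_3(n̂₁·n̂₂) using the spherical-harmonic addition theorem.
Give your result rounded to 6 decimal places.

0.421990

Term-by-term m-sum for l=3 (normalisation 4π/7 = 1.795196):
  m=-3: 0.01388 + 0.03453j × 0.17583 - 0.36431j = 0.01502 + 0.00102j  (running Σ = 0.01502 + 0.00102j)
  m=-2: 0.12816 + 0.12997j × 0.13660 + 0.04222j = 0.01202 + 0.02317j  (running Σ = 0.02704 + 0.02418j)
  m=-1: 0.39988 + 0.16728j × 0.04289 - 0.28403j = 0.06466 - 0.10640j  (running Σ = 0.09171 - 0.08222j)
  m=0: 0.33445 + 0.00000j × 0.15445 + 0.00000j = 0.05166 + 0.00000j  (running Σ = 0.14336 - 0.08222j)
  m=1: -0.39988 + 0.16728j × -0.04289 - 0.28403j = 0.06466 + 0.10640j  (running Σ = 0.20803 + 0.02418j)
  m=2: 0.12816 - 0.12997j × 0.13660 - 0.04222j = 0.01202 - 0.02317j  (running Σ = 0.22005 + 0.00102j)
  m=3: -0.01388 + 0.03453j × -0.17583 - 0.36431j = 0.01502 - 0.00102j  (running Σ = 0.23507 - 0.00000j)
Accumulated sum 0.23507 - 0.00000j; after 4π/(2l+1) scaling, 0.42199 - 0.00000j ⇒ P_3 = 0.421990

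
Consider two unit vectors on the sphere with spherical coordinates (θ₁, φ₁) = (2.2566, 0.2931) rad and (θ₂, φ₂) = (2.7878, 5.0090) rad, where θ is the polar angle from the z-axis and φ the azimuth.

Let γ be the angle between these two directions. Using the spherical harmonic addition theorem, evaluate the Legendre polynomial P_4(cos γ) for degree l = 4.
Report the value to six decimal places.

Term-by-term m-sum for l=4 (normalisation 4π/9 = 1.396263):
  m=-4: Y*=(0.061585, 0.146315)  Y=(0.002391, -0.005911)  product (0.001012, -0.000014)
  m=-3: Y*=(-0.234303, -0.283025)  Y=(0.037938, 0.030740)  product (-0.000189, -0.017940)
  m=-2: Y*=(0.301677, 0.200333)  Y=(-0.171786, 0.115824)  product (-0.075027, 0.000527)
  m=-1: Y*=(0.042744, 0.012900)  Y=(-0.141998, -0.464611)  product (-0.000076, -0.021691)
  m=+0: Y*=(-0.359892, -0.000000)  Y=(0.391719, 0.000000)  product (-0.140976, -0.000000)
  m=+1: Y*=(-0.042744, 0.012900)  Y=(0.141998, -0.464611)  product (-0.000076, 0.021691)
  m=+2: Y*=(0.301677, -0.200333)  Y=(-0.171786, -0.115824)  product (-0.075027, -0.000527)
  m=+3: Y*=(0.234303, -0.283025)  Y=(-0.037938, 0.030740)  product (-0.000189, 0.017940)
  m=+4: Y*=(0.061585, -0.146315)  Y=(0.002391, 0.005911)  product (0.001012, 0.000014)
Total Σ_m = (-0.289537, -0.000000). Multiply by 1.396263: (-0.404269, -0.000000). P_4(cos γ) = -0.404269

-0.404269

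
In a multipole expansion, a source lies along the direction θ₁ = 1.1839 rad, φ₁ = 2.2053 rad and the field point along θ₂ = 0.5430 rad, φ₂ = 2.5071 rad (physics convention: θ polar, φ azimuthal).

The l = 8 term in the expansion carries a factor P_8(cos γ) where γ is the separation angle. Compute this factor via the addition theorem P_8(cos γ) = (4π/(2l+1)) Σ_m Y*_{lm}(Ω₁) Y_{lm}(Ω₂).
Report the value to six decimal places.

0.079456

Expand P_8 via completeness: Σ_{m} conj(Y_{8,m}) at Ω₁ times Y_{8,m} at Ω₂ —
  [-8]  conj(Y_{8,-8})(Ω₁) = 0.09918 - 0.26062j ; Y_{8,-8}(Ω₂) = 0.00093 - 0.00245j ; Δ = -0.00055 - 0.00049j
  [-7]  conj(Y_{8,-7})(Ω₁) = -0.43788 + 0.12159j ; Y_{8,-7}(Ω₂) = 0.00465 + 0.01672j ; Δ = -0.00407 - 0.00676j
  [-6]  conj(Y_{8,-6})(Ω₁) = 0.21210 + 0.16647j ; Y_{8,-6}(Ω₂) = -0.05633 - 0.04420j ; Δ = -0.00459 - 0.01875j
  [-5]  conj(Y_{8,-5})(Ω₁) = -0.00559 + 0.18059j ; Y_{8,-5}(Ω₂) = 0.20491 + 0.00633j ; Δ = -0.00229 + 0.03697j
  [-4]  conj(Y_{8,-4})(Ω₁) = 0.28355 - 0.19548j ; Y_{8,-4}(Ω₂) = -0.33485 + 0.23087j ; Δ = -0.04982 + 0.13092j
  [-3]  conj(Y_{8,-3})(Ω₁) = 0.02200 + 0.00760j ; Y_{8,-3}(Ω₂) = 0.16498 - 0.47747j ; Δ = 0.00726 - 0.00925j
  [-2]  conj(Y_{8,-2})(Ω₁) = -0.09968 - 0.32022j ; Y_{8,-2}(Ω₂) = 0.06849 + 0.21999j ; Δ = 0.06362 - 0.04386j
  [-1]  conj(Y_{8,-1})(Ω₁) = -0.02533 + 0.03441j ; Y_{8,-1}(Ω₂) = 0.24806 + 0.18257j ; Δ = -0.01257 + 0.00391j
  [+0]  conj(Y_{8,0})(Ω₁) = -0.32658 + 0.00000j ; Y_{8,0}(Ω₂) = -0.34747 + 0.00000j ; Δ = 0.11348 + 0.00000j
  [+1]  conj(Y_{8,1})(Ω₁) = 0.02533 + 0.03441j ; Y_{8,1}(Ω₂) = -0.24806 + 0.18257j ; Δ = -0.01257 - 0.00391j
  [+2]  conj(Y_{8,2})(Ω₁) = -0.09968 + 0.32022j ; Y_{8,2}(Ω₂) = 0.06849 - 0.21999j ; Δ = 0.06362 + 0.04386j
  [+3]  conj(Y_{8,3})(Ω₁) = -0.02200 + 0.00760j ; Y_{8,3}(Ω₂) = -0.16498 - 0.47747j ; Δ = 0.00726 + 0.00925j
  [+4]  conj(Y_{8,4})(Ω₁) = 0.28355 + 0.19548j ; Y_{8,4}(Ω₂) = -0.33485 - 0.23087j ; Δ = -0.04982 - 0.13092j
  [+5]  conj(Y_{8,5})(Ω₁) = 0.00559 + 0.18059j ; Y_{8,5}(Ω₂) = -0.20491 + 0.00633j ; Δ = -0.00229 - 0.03697j
  [+6]  conj(Y_{8,6})(Ω₁) = 0.21210 - 0.16647j ; Y_{8,6}(Ω₂) = -0.05633 + 0.04420j ; Δ = -0.00459 + 0.01875j
  [+7]  conj(Y_{8,7})(Ω₁) = 0.43788 + 0.12159j ; Y_{8,7}(Ω₂) = -0.00465 + 0.01672j ; Δ = -0.00407 + 0.00676j
  [+8]  conj(Y_{8,8})(Ω₁) = 0.09918 + 0.26062j ; Y_{8,8}(Ω₂) = 0.00093 + 0.00245j ; Δ = -0.00055 + 0.00049j
Total Σ_m = 0.10749 + 0.00000j. Multiply by 0.739198: 0.07946 + 0.00000j. P_8(cos γ) = 0.079456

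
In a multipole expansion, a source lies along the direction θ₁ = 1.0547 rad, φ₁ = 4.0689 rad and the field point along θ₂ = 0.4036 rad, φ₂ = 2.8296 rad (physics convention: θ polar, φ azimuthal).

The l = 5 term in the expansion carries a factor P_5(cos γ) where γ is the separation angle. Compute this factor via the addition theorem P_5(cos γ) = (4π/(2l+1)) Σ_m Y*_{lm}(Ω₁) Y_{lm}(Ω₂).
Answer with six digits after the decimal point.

-0.065402

Summing Y*_{l m}(θ₁,φ₁)·Y_{l m}(θ₂,φ₂) over m ∈ [−5, 5]; prefactor 4π/(2·5+1) = 1.142397:
  m=-5: +0.017505+0.230340i × -0.000047-0.004336i = +0.000998-0.000087i  (running Σ = +0.000998-0.000087i)
  m=-4: -0.349477-0.222840i × +0.010187+0.030452i = +0.003226-0.012912i  (running Σ = +0.004224-0.012999i)
  m=-3: +0.253904-0.095475i × -0.082166-0.111560i = -0.031514-0.020481i  (running Σ = -0.027290-0.033480i)
  m=-2: +0.047729-0.163627i × +0.299916+0.215923i = +0.049646-0.038769i  (running Σ = +0.022356-0.072249i)
  m=-1: +0.194544+0.259398i × -0.500506-0.161426i = -0.055497-0.161235i  (running Σ = -0.033141-0.233484i)
  m=0: +0.097489-0.000000i × +0.092646+0.000000i = +0.009032+0.000000i  (running Σ = -0.024109-0.233484i)
  m=1: -0.194544+0.259398i × +0.500506-0.161426i = -0.055497+0.161235i  (running Σ = -0.079606-0.072249i)
  m=2: +0.047729+0.163627i × +0.299916-0.215923i = +0.049646+0.038769i  (running Σ = -0.029960-0.033480i)
  m=3: -0.253904-0.095475i × +0.082166-0.111560i = -0.031514+0.020481i  (running Σ = -0.061474-0.012999i)
  m=4: -0.349477+0.222840i × +0.010187-0.030452i = +0.003226+0.012912i  (running Σ = -0.058248-0.000087i)
  m=5: -0.017505+0.230340i × +0.000047-0.004336i = +0.000998+0.000087i  (running Σ = -0.057250-0.000000i)
Accumulated sum -0.057250-0.000000i; after 4π/(2l+1) scaling, -0.065402-0.000000i ⇒ P_5 = -0.065402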